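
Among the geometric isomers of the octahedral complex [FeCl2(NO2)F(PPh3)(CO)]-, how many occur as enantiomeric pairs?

6

In an octahedral complex each vertex has one trans partner and four cis neighbours.
Exhaustive case analysis gives 9 geometric isomers.
Of these, 6 lack any improper symmetry element and so occur as enantiomeric pairs, giving 9 + 6 = 15 stereoisomers in total.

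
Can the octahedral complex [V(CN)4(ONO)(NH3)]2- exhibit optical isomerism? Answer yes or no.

An octahedron has six vertices in three trans pairs; every non-trans pair is cis.
There are 2 geometric isomers: ONO and NH3 mutually trans; ONO and NH3 mutually cis.
Each arrangement has an internal mirror plane or centre of symmetry, so none is chiral.

no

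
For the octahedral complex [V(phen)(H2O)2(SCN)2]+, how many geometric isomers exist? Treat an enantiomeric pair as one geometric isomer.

In an octahedral complex each vertex has one trans partner and four cis neighbours.
Each phen is bidentate and must span two cis positions.
Systematic placement gives 3 geometric isomers: H2O trans, SCN cis; H2O cis, SCN cis (chiral); H2O cis, SCN trans.

3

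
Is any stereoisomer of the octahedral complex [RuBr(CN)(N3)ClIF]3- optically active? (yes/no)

An octahedron has six vertices in three trans pairs; every non-trans pair is cis.
Systematic enumeration (placing each ligand type in turn and discarding arrangements equivalent by rotation or reflection) gives 15 geometric isomers.
Of these, 15 lack any improper symmetry element and so occur as enantiomeric pairs, giving 15 + 15 = 30 stereoisomers in total.

yes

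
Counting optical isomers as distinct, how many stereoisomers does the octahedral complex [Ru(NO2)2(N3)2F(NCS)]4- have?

8

In an octahedral complex each vertex has one trans partner and four cis neighbours.
There are 6 geometric isomers: NO2 trans, N3 cis; NO2 cis, N3 cis (3 arrangements, 2 chiral); NO2 trans, N3 trans; NO2 cis, N3 trans.
Of these, 2 lack any improper symmetry element and so occur as enantiomeric pairs, giving 6 + 2 = 8 stereoisomers in total.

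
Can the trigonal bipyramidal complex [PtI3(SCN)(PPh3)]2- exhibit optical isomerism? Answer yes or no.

A trigonal bipyramid has two axial and three equatorial sites, which are chemically inequivalent.
The distinct arrangements are (4 in all): SCN equatorial, PPh3 equatorial; SCN equatorial, PPh3 axial; SCN axial, PPh3 equatorial; SCN axial, PPh3 axial.
Each arrangement has an internal mirror plane or centre of symmetry, so none is chiral.

no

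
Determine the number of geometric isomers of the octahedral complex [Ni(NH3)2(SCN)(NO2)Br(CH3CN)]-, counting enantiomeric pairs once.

An octahedron has six vertices in three trans pairs; every non-trans pair is cis.
Placing the ligands in turn and identifying arrangements related by rotation or reflection leaves 9 distinct geometric isomers.

9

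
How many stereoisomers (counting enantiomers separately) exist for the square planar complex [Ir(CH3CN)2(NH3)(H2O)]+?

2

In a square planar complex each vertex has one trans partner and two cis neighbours.
The distinct arrangements are (2 in all): CH3CN cis; CH3CN trans.
Each arrangement has an internal mirror plane or centre of symmetry, so none is chiral.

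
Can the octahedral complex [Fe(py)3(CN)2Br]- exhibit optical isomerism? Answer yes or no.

no

The six octahedral sites form three mutually perpendicular trans pairs.
Systematic placement gives 3 geometric isomers: py mer, CN cis; py mer, CN trans; py fac, CN cis.
Each arrangement has an internal mirror plane or centre of symmetry, so none is chiral.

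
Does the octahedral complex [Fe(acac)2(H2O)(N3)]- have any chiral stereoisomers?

yes

The six octahedral sites form three mutually perpendicular trans pairs.
Each acac is bidentate and must span two cis positions.
Working through the distinct placements yields 2 geometric isomers: H2O and N3 mutually trans; H2O and N3 mutually cis (chiral).
One of these lacks any improper symmetry element and so occurs as an enantiomeric pair, giving 2 + 1 = 3 stereoisomers in total.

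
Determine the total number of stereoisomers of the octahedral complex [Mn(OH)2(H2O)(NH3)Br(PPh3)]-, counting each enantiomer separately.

Systematic enumeration (placing each ligand type in turn and discarding arrangements equivalent by rotation or reflection) gives 9 geometric isomers.
Of these, 6 lack any improper symmetry element and so occur as enantiomeric pairs, giving 9 + 6 = 15 stereoisomers in total.

15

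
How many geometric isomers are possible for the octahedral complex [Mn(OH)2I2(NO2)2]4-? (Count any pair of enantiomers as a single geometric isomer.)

5

In an octahedral complex each vertex has one trans partner and four cis neighbours.
There are 5 geometric isomers: OH trans, I trans, NO2 trans; OH cis, I trans, NO2 cis; OH trans, I cis, NO2 cis; OH cis, I cis, NO2 cis (chiral); OH cis, I cis, NO2 trans.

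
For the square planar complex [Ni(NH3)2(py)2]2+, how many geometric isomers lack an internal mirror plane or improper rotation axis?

0

In a square planar complex each vertex has one trans partner and two cis neighbours.
Working through the distinct placements yields 2 geometric isomers: NH3 cis; NH3 trans.
Each arrangement has an internal mirror plane or centre of symmetry, so none is chiral.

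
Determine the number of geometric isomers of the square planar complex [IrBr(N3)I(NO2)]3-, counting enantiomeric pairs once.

The distinct arrangements are (3 in all): (Br/N3 trans, I/NO2 trans); (Br/NO2 trans, I/N3 trans); (Br/I trans, N3/NO2 trans).

3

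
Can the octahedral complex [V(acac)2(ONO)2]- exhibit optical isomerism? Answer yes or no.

An octahedron has six vertices in three trans pairs; every non-trans pair is cis.
Each acac is bidentate and must span two cis positions.
Systematic placement gives 2 geometric isomers: ONO trans; ONO cis (chiral).
One of these lacks any improper symmetry element and so occurs as an enantiomeric pair, giving 2 + 1 = 3 stereoisomers in total.

yes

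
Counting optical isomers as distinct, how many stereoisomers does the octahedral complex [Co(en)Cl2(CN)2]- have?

Each en is bidentate and must span two cis positions.
There are 3 geometric isomers: Cl cis, CN trans; Cl cis, CN cis (chiral); Cl trans, CN cis.
One of these lacks any improper symmetry element and so occurs as an enantiomeric pair, giving 3 + 1 = 4 stereoisomers in total.

4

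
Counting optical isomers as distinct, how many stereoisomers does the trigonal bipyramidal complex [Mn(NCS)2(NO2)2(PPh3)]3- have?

A trigonal bipyramid has two axial and three equatorial sites, which are chemically inequivalent.
Exhaustive case analysis gives 5 geometric isomers.
One of these lacks any improper symmetry element and so occurs as an enantiomeric pair, giving 5 + 1 = 6 stereoisomers in total.

6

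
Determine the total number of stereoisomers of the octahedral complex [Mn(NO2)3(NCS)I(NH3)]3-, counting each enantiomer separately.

5

The distinct arrangements are (4 in all): NO2 mer (3 arrangements); NO2 fac (chiral).
One of these lacks any improper symmetry element and so occurs as an enantiomeric pair, giving 4 + 1 = 5 stereoisomers in total.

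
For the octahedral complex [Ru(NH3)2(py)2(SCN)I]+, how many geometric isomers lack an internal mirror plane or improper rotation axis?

The distinct arrangements are (6 in all): NH3 cis, py trans; NH3 cis, py cis (3 arrangements, 2 chiral); NH3 trans, py trans; NH3 trans, py cis.
Of these, 2 lack any improper symmetry element and so occur as enantiomeric pairs, giving 6 + 2 = 8 stereoisomers in total.

2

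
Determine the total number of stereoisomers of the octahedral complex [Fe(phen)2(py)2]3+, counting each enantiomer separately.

In an octahedral complex each vertex has one trans partner and four cis neighbours.
Each phen is bidentate and must span two cis positions.
Working through the distinct placements yields 2 geometric isomers: py trans; py cis (chiral).
One of these lacks any improper symmetry element and so occurs as an enantiomeric pair, giving 2 + 1 = 3 stereoisomers in total.

3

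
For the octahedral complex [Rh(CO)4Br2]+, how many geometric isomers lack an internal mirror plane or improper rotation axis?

0

The six octahedral sites form three mutually perpendicular trans pairs.
Systematic placement gives 2 geometric isomers: Br trans; Br cis.
Each arrangement has an internal mirror plane or centre of symmetry, so none is chiral.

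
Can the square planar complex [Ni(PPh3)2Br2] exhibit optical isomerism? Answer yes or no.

no

A square has two trans pairs of vertices; adjacent vertices are cis.
The distinct arrangements are (2 in all): PPh3 cis; PPh3 trans.
Each arrangement has an internal mirror plane or centre of symmetry, so none is chiral.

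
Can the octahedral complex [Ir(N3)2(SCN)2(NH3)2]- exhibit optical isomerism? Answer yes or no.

In an octahedral complex each vertex has one trans partner and four cis neighbours.
There are 5 geometric isomers: N3 trans, SCN trans, NH3 trans; N3 trans, SCN cis, NH3 cis; N3 cis, SCN trans, NH3 cis; N3 cis, SCN cis, NH3 cis (chiral); N3 cis, SCN cis, NH3 trans.
One of these lacks any improper symmetry element and so occurs as an enantiomeric pair, giving 5 + 1 = 6 stereoisomers in total.

yes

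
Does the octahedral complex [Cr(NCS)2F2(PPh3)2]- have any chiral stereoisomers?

yes

An octahedron has six vertices in three trans pairs; every non-trans pair is cis.
Systematic placement gives 5 geometric isomers: NCS trans, F trans, PPh3 trans; NCS cis, F trans, PPh3 cis; NCS cis, F cis, PPh3 trans; NCS cis, F cis, PPh3 cis (chiral); NCS trans, F cis, PPh3 cis.
One of these lacks any improper symmetry element and so occurs as an enantiomeric pair, giving 5 + 1 = 6 stereoisomers in total.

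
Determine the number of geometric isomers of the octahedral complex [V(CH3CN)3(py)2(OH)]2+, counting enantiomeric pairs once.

3

Systematic placement gives 3 geometric isomers: CH3CN mer, py trans; CH3CN mer, py cis; CH3CN fac, py cis.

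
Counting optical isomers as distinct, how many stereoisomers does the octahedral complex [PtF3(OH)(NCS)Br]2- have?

5

In an octahedral complex each vertex has one trans partner and four cis neighbours.
Working through the distinct placements yields 4 geometric isomers: F mer (3 arrangements); F fac (chiral).
One of these lacks any improper symmetry element and so occurs as an enantiomeric pair, giving 4 + 1 = 5 stereoisomers in total.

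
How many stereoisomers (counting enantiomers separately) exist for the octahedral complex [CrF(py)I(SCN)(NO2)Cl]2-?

30

Placing the ligands in turn and identifying arrangements related by rotation or reflection leaves 15 distinct geometric isomers.
Of these, 15 lack any improper symmetry element and so occur as enantiomeric pairs, giving 15 + 15 = 30 stereoisomers in total.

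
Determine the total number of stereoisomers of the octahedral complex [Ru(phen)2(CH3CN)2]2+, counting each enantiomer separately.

3

Each phen is bidentate and must span two cis positions.
There are 2 geometric isomers: CH3CN trans; CH3CN cis (chiral).
One of these lacks any improper symmetry element and so occurs as an enantiomeric pair, giving 2 + 1 = 3 stereoisomers in total.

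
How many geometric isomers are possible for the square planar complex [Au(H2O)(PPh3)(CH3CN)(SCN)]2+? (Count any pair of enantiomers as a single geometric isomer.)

A square has two trans pairs of vertices; adjacent vertices are cis.
There are 3 geometric isomers: (CH3CN/PPh3 trans, H2O/SCN trans); (CH3CN/SCN trans, H2O/PPh3 trans); (CH3CN/H2O trans, PPh3/SCN trans).

3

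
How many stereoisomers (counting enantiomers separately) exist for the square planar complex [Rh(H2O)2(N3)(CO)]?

2

In a square planar complex each vertex has one trans partner and two cis neighbours.
There are 2 geometric isomers: H2O cis; H2O trans.
Each arrangement has an internal mirror plane or centre of symmetry, so none is chiral.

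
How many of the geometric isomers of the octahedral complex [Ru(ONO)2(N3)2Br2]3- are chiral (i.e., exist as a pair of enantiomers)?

An octahedron has six vertices in three trans pairs; every non-trans pair is cis.
The distinct arrangements are (5 in all): ONO trans, N3 trans, Br trans; ONO cis, N3 cis, Br trans; ONO trans, N3 cis, Br cis; ONO cis, N3 cis, Br cis (chiral); ONO cis, N3 trans, Br cis.
One of these lacks any improper symmetry element and so occurs as an enantiomeric pair, giving 5 + 1 = 6 stereoisomers in total.

1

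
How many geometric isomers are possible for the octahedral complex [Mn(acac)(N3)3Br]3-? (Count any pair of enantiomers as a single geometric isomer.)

Each acac is bidentate and must span two cis positions.
The distinct arrangements are (2 in all): N3 fac; N3 mer.

2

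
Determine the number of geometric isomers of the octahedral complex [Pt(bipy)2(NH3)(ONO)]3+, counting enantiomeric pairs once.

An octahedron has six vertices in three trans pairs; every non-trans pair is cis.
Each bipy is bidentate and must span two cis positions.
The distinct arrangements are (2 in all): NH3 and ONO mutually trans; NH3 and ONO mutually cis (chiral).

2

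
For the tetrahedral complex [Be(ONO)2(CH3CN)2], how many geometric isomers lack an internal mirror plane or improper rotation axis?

0

All four vertices of a tetrahedron are equivalent and mutually adjacent, so cis/trans isomerism cannot arise.
Only one geometric arrangement is possible.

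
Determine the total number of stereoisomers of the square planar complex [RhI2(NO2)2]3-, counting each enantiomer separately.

A square has two trans pairs of vertices; adjacent vertices are cis.
Working through the distinct placements yields 2 geometric isomers: I cis; I trans.
Each arrangement has an internal mirror plane or centre of symmetry, so none is chiral.

2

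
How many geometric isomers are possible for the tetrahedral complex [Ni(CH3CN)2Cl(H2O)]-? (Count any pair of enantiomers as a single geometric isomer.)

In a tetrahedral complex all four positions are equivalent and every pair of ligands is adjacent — there is no cis/trans distinction.
Only one geometric arrangement is possible.

1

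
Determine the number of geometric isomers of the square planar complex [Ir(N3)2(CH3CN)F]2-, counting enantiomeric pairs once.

Systematic placement gives 2 geometric isomers: N3 cis; N3 trans.

2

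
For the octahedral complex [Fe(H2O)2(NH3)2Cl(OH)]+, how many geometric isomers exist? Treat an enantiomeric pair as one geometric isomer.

6

In an octahedral complex each vertex has one trans partner and four cis neighbours.
Working through the distinct placements yields 6 geometric isomers: H2O cis, NH3 cis (3 arrangements, 2 chiral); H2O cis, NH3 trans; H2O trans, NH3 cis; H2O trans, NH3 trans.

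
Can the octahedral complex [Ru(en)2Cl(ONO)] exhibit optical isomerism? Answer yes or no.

The six octahedral sites form three mutually perpendicular trans pairs.
Each en is bidentate and must span two cis positions.
Working through the distinct placements yields 2 geometric isomers: Cl and ONO mutually trans; Cl and ONO mutually cis (chiral).
One of these lacks any improper symmetry element and so occurs as an enantiomeric pair, giving 2 + 1 = 3 stereoisomers in total.

yes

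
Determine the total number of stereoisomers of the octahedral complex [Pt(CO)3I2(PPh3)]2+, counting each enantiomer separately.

An octahedron has six vertices in three trans pairs; every non-trans pair is cis.
There are 3 geometric isomers: CO mer, I cis; CO mer, I trans; CO fac, I cis.
Each arrangement has an internal mirror plane or centre of symmetry, so none is chiral.

3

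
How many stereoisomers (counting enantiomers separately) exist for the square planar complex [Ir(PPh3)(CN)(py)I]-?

A square has two trans pairs of vertices; adjacent vertices are cis.
Working through the distinct placements yields 3 geometric isomers: (CN/PPh3 trans, I/py trans); (CN/py trans, I/PPh3 trans); (CN/I trans, PPh3/py trans).
Each arrangement has an internal mirror plane or centre of symmetry, so none is chiral.

3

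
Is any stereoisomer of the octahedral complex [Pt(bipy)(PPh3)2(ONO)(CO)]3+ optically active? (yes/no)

The six octahedral sites form three mutually perpendicular trans pairs.
Each bipy is bidentate and must span two cis positions.
Systematic placement gives 4 geometric isomers: PPh3 cis (3 arrangements, 2 chiral); PPh3 trans.
Of these, 2 lack any improper symmetry element and so occur as enantiomeric pairs, giving 4 + 2 = 6 stereoisomers in total.

yes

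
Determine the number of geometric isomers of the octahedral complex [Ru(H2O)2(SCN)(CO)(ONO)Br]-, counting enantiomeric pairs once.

9

In an octahedral complex each vertex has one trans partner and four cis neighbours.
Systematic enumeration (placing each ligand type in turn and discarding arrangements equivalent by rotation or reflection) gives 9 geometric isomers.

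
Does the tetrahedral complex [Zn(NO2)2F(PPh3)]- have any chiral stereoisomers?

no

In a tetrahedral complex all four positions are equivalent and every pair of ligands is adjacent — there is no cis/trans distinction.
Only one geometric arrangement is possible.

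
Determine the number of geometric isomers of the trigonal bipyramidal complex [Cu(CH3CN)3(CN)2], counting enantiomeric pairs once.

3

A trigonal bipyramid has two axial and three equatorial sites, which are chemically inequivalent.
The distinct arrangements are (3 in all): CN both equatorial; CN one axial, one equatorial; CN both axial.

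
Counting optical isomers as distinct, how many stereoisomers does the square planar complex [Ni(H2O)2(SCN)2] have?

2

A square has two trans pairs of vertices; adjacent vertices are cis.
Working through the distinct placements yields 2 geometric isomers: H2O cis; H2O trans.
Each arrangement has an internal mirror plane or centre of symmetry, so none is chiral.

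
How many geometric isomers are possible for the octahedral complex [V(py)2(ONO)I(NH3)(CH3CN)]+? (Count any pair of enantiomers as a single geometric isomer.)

An octahedron has six vertices in three trans pairs; every non-trans pair is cis.
Systematic enumeration (placing each ligand type in turn and discarding arrangements equivalent by rotation or reflection) gives 9 geometric isomers.

9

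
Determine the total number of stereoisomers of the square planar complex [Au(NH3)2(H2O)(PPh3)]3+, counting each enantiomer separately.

2

A square has two trans pairs of vertices; adjacent vertices are cis.
Systematic placement gives 2 geometric isomers: NH3 cis; NH3 trans.
Each arrangement has an internal mirror plane or centre of symmetry, so none is chiral.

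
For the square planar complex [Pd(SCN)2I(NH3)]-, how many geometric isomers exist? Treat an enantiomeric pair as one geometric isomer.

2

A square has two trans pairs of vertices; adjacent vertices are cis.
The distinct arrangements are (2 in all): SCN cis; SCN trans.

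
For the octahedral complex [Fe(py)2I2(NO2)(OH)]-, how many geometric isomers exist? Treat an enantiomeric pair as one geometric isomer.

6

In an octahedral complex each vertex has one trans partner and four cis neighbours.
Systematic placement gives 6 geometric isomers: py trans, I trans; py cis, I trans; py trans, I cis; py cis, I cis (3 arrangements, 2 chiral).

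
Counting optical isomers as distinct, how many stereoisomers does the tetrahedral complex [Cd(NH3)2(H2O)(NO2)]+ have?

1

In a tetrahedral complex all four positions are equivalent and every pair of ligands is adjacent — there is no cis/trans distinction.
Only one geometric arrangement is possible.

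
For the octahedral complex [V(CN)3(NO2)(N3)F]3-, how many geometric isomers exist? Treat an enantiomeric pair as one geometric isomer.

4

There are 4 geometric isomers: CN mer (3 arrangements); CN fac (chiral).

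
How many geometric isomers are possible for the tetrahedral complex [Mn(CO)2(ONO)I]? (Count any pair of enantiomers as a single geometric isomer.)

Only one geometric arrangement is possible.

1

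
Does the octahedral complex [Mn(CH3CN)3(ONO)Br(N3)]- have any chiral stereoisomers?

yes

In an octahedral complex each vertex has one trans partner and four cis neighbours.
Working through the distinct placements yields 4 geometric isomers: CH3CN mer (3 arrangements); CH3CN fac (chiral).
One of these lacks any improper symmetry element and so occurs as an enantiomeric pair, giving 4 + 1 = 5 stereoisomers in total.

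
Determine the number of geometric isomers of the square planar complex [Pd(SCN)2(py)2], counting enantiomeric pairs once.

A square has two trans pairs of vertices; adjacent vertices are cis.
Working through the distinct placements yields 2 geometric isomers: SCN cis; SCN trans.

2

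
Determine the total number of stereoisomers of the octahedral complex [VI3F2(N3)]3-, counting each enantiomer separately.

In an octahedral complex each vertex has one trans partner and four cis neighbours.
Systematic placement gives 3 geometric isomers: I mer, F trans; I fac, F cis; I mer, F cis.
Each arrangement has an internal mirror plane or centre of symmetry, so none is chiral.

3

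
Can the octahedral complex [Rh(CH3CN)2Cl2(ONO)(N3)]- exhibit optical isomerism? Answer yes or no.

Working through the distinct placements yields 6 geometric isomers: CH3CN trans, Cl trans; CH3CN trans, Cl cis; CH3CN cis, Cl cis (3 arrangements, 2 chiral); CH3CN cis, Cl trans.
Of these, 2 lack any improper symmetry element and so occur as enantiomeric pairs, giving 6 + 2 = 8 stereoisomers in total.

yes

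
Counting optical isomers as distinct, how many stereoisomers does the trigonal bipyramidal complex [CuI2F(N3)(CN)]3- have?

In a trigonal bipyramid the two axial positions differ from the three equatorial ones.
Exhaustive case analysis gives 7 geometric isomers.
Of these, 3 lack any improper symmetry element and so occur as enantiomeric pairs, giving 7 + 3 = 10 stereoisomers in total.

10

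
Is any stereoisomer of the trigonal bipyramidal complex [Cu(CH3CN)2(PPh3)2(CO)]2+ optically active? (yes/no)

Placing the ligands in turn and identifying arrangements related by rotation or reflection leaves 5 distinct geometric isomers.
One of these lacks any improper symmetry element and so occurs as an enantiomeric pair, giving 5 + 1 = 6 stereoisomers in total.

yes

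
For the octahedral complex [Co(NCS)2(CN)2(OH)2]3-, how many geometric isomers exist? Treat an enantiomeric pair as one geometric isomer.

5

An octahedron has six vertices in three trans pairs; every non-trans pair is cis.
Working through the distinct placements yields 5 geometric isomers: NCS trans, CN trans, OH trans; NCS cis, CN trans, OH cis; NCS cis, CN cis, OH trans; NCS cis, CN cis, OH cis (chiral); NCS trans, CN cis, OH cis.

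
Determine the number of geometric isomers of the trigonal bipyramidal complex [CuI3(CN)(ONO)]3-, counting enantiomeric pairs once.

4

A trigonal bipyramid has two axial and three equatorial sites, which are chemically inequivalent.
The distinct arrangements are (4 in all): CN axial, ONO equatorial; CN axial, ONO axial; CN equatorial, ONO equatorial; CN equatorial, ONO axial.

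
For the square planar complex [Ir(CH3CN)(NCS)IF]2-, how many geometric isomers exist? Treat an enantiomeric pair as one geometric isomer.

A square has two trans pairs of vertices; adjacent vertices are cis.
The distinct arrangements are (3 in all): (CH3CN/I trans, F/NCS trans); (CH3CN/NCS trans, F/I trans); (CH3CN/F trans, I/NCS trans).

3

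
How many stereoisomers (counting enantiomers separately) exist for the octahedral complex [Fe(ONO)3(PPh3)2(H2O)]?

3

In an octahedral complex each vertex has one trans partner and four cis neighbours.
There are 3 geometric isomers: ONO mer, PPh3 trans; ONO fac, PPh3 cis; ONO mer, PPh3 cis.
Each arrangement has an internal mirror plane or centre of symmetry, so none is chiral.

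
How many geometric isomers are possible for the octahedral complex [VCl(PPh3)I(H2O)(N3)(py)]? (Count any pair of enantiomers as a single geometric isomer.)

The six octahedral sites form three mutually perpendicular trans pairs.
Placing the ligands in turn and identifying arrangements related by rotation or reflection leaves 15 distinct geometric isomers.

15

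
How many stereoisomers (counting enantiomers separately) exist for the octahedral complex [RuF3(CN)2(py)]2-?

An octahedron has six vertices in three trans pairs; every non-trans pair is cis.
Working through the distinct placements yields 3 geometric isomers: F mer, CN trans; F fac, CN cis; F mer, CN cis.
Each arrangement has an internal mirror plane or centre of symmetry, so none is chiral.

3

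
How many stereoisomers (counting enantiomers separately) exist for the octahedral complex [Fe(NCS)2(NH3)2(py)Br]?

8

An octahedron has six vertices in three trans pairs; every non-trans pair is cis.
Working through the distinct placements yields 6 geometric isomers: NCS cis, NH3 cis (3 arrangements, 2 chiral); NCS cis, NH3 trans; NCS trans, NH3 cis; NCS trans, NH3 trans.
Of these, 2 lack any improper symmetry element and so occur as enantiomeric pairs, giving 6 + 2 = 8 stereoisomers in total.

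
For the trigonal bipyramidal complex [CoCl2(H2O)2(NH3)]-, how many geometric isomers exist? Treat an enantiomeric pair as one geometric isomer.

In a trigonal bipyramid the two axial positions differ from the three equatorial ones.
Systematic enumeration (placing each ligand type in turn and discarding arrangements equivalent by rotation or reflection) gives 5 geometric isomers.

5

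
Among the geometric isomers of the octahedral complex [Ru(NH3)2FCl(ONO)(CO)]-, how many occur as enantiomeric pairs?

The six octahedral sites form three mutually perpendicular trans pairs.
Exhaustive case analysis gives 9 geometric isomers.
Of these, 6 lack any improper symmetry element and so occur as enantiomeric pairs, giving 9 + 6 = 15 stereoisomers in total.

6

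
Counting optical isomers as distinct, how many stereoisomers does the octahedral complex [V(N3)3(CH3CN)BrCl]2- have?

In an octahedral complex each vertex has one trans partner and four cis neighbours.
There are 4 geometric isomers: N3 mer (3 arrangements); N3 fac (chiral).
One of these lacks any improper symmetry element and so occurs as an enantiomeric pair, giving 4 + 1 = 5 stereoisomers in total.

5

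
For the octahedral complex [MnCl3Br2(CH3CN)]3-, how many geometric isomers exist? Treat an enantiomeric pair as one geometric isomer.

The six octahedral sites form three mutually perpendicular trans pairs.
There are 3 geometric isomers: Cl mer, Br trans; Cl mer, Br cis; Cl fac, Br cis.

3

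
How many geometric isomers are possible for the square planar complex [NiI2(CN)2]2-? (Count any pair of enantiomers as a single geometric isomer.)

2

In a square planar complex each vertex has one trans partner and two cis neighbours.
Systematic placement gives 2 geometric isomers: I cis; I trans.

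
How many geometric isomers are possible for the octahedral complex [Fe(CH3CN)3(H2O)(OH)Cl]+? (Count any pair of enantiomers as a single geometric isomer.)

An octahedron has six vertices in three trans pairs; every non-trans pair is cis.
The distinct arrangements are (4 in all): CH3CN mer (3 arrangements); CH3CN fac (chiral).

4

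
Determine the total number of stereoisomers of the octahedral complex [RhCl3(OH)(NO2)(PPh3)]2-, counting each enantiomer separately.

5

An octahedron has six vertices in three trans pairs; every non-trans pair is cis.
There are 4 geometric isomers: Cl mer (3 arrangements); Cl fac (chiral).
One of these lacks any improper symmetry element and so occurs as an enantiomeric pair, giving 4 + 1 = 5 stereoisomers in total.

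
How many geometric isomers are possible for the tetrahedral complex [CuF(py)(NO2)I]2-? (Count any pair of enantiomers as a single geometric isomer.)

1

In a tetrahedral complex all four positions are equivalent and every pair of ligands is adjacent — there is no cis/trans distinction.
Only one geometric arrangement is possible; it has no improper symmetry element, so it exists as a pair of enantiomers (2 stereoisomers).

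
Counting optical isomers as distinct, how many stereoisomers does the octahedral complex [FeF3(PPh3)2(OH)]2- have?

3

There are 3 geometric isomers: F mer, PPh3 trans; F mer, PPh3 cis; F fac, PPh3 cis.
Each arrangement has an internal mirror plane or centre of symmetry, so none is chiral.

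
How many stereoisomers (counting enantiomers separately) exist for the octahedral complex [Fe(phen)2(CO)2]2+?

3

The six octahedral sites form three mutually perpendicular trans pairs.
Each phen is bidentate and must span two cis positions.
Working through the distinct placements yields 2 geometric isomers: CO trans; CO cis (chiral).
One of these lacks any improper symmetry element and so occurs as an enantiomeric pair, giving 2 + 1 = 3 stereoisomers in total.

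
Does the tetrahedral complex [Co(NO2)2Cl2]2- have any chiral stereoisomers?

no

All four vertices of a tetrahedron are equivalent and mutually adjacent, so cis/trans isomerism cannot arise.
Only one geometric arrangement is possible.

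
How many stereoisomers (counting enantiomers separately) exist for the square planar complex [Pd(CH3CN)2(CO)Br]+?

The distinct arrangements are (2 in all): CH3CN cis; CH3CN trans.
Each arrangement has an internal mirror plane or centre of symmetry, so none is chiral.

2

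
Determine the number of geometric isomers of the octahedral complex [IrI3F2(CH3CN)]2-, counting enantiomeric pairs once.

The six octahedral sites form three mutually perpendicular trans pairs.
Systematic placement gives 3 geometric isomers: I mer, F cis; I mer, F trans; I fac, F cis.

3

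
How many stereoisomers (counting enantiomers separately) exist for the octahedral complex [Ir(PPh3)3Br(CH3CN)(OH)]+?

An octahedron has six vertices in three trans pairs; every non-trans pair is cis.
There are 4 geometric isomers: PPh3 mer (3 arrangements); PPh3 fac (chiral).
One of these lacks any improper symmetry element and so occurs as an enantiomeric pair, giving 4 + 1 = 5 stereoisomers in total.

5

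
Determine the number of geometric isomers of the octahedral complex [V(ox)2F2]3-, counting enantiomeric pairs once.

2

In an octahedral complex each vertex has one trans partner and four cis neighbours.
Each ox is bidentate and must span two cis positions.
Systematic placement gives 2 geometric isomers: F trans; F cis (chiral).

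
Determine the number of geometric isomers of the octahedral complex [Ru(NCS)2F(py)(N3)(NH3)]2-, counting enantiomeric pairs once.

An octahedron has six vertices in three trans pairs; every non-trans pair is cis.
Systematic enumeration (placing each ligand type in turn and discarding arrangements equivalent by rotation or reflection) gives 9 geometric isomers.

9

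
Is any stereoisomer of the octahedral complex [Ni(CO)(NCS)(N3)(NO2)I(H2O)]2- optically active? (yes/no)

yes

In an octahedral complex each vertex has one trans partner and four cis neighbours.
Placing the ligands in turn and identifying arrangements related by rotation or reflection leaves 15 distinct geometric isomers.
Of these, 15 lack any improper symmetry element and so occur as enantiomeric pairs, giving 15 + 15 = 30 stereoisomers in total.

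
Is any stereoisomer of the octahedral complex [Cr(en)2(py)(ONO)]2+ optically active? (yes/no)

yes

Each en is bidentate and must span two cis positions.
There are 2 geometric isomers: py and ONO mutually cis (chiral); py and ONO mutually trans.
One of these lacks any improper symmetry element and so occurs as an enantiomeric pair, giving 2 + 1 = 3 stereoisomers in total.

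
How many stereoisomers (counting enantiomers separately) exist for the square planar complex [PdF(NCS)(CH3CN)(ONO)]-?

3

Systematic placement gives 3 geometric isomers: (CH3CN/NCS trans, F/ONO trans); (CH3CN/ONO trans, F/NCS trans); (CH3CN/F trans, NCS/ONO trans).
Each arrangement has an internal mirror plane or centre of symmetry, so none is chiral.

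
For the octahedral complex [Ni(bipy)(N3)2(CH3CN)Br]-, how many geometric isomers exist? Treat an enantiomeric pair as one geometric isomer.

4

In an octahedral complex each vertex has one trans partner and four cis neighbours.
Each bipy is bidentate and must span two cis positions.
Working through the distinct placements yields 4 geometric isomers: N3 cis (3 arrangements, 2 chiral); N3 trans.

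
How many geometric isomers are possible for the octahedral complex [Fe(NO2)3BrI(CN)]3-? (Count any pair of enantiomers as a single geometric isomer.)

4

The distinct arrangements are (4 in all): NO2 mer (3 arrangements); NO2 fac (chiral).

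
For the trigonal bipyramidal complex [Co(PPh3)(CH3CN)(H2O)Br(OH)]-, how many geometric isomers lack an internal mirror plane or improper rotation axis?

In a trigonal bipyramid the two axial positions differ from the three equatorial ones.
Placing the ligands in turn and identifying arrangements related by rotation or reflection leaves 10 distinct geometric isomers.
Of these, 10 lack any improper symmetry element and so occur as enantiomeric pairs, giving 10 + 10 = 20 stereoisomers in total.

10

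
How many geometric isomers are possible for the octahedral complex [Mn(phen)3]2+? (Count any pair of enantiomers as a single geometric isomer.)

1

In an octahedral complex each vertex has one trans partner and four cis neighbours.
Each phen is bidentate and must span two cis positions.
Only one geometric arrangement is possible; it has no improper symmetry element, so it exists as a pair of enantiomers (2 stereoisomers).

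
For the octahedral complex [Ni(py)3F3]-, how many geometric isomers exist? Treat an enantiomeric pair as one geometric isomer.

Systematic placement gives 2 geometric isomers: py mer; py fac.

2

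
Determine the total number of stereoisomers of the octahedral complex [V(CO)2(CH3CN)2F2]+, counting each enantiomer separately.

An octahedron has six vertices in three trans pairs; every non-trans pair is cis.
Working through the distinct placements yields 5 geometric isomers: CO trans, CH3CN trans, F trans; CO cis, CH3CN trans, F cis; CO cis, CH3CN cis, F trans; CO cis, CH3CN cis, F cis (chiral); CO trans, CH3CN cis, F cis.
One of these lacks any improper symmetry element and so occurs as an enantiomeric pair, giving 5 + 1 = 6 stereoisomers in total.

6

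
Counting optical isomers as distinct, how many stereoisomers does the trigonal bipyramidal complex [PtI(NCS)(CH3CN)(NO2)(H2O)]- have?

20

Systematic enumeration (placing each ligand type in turn and discarding arrangements equivalent by rotation or reflection) gives 10 geometric isomers.
Of these, 10 lack any improper symmetry element and so occur as enantiomeric pairs, giving 10 + 10 = 20 stereoisomers in total.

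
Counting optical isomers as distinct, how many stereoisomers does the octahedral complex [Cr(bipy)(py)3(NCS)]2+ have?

The six octahedral sites form three mutually perpendicular trans pairs.
Each bipy is bidentate and must span two cis positions.
Working through the distinct placements yields 2 geometric isomers: py mer; py fac.
Each arrangement has an internal mirror plane or centre of symmetry, so none is chiral.

2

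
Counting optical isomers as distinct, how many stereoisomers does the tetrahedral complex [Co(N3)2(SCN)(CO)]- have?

1

All four vertices of a tetrahedron are equivalent and mutually adjacent, so cis/trans isomerism cannot arise.
Only one geometric arrangement is possible.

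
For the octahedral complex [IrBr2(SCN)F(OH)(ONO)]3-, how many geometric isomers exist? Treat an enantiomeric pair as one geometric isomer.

9

In an octahedral complex each vertex has one trans partner and four cis neighbours.
Placing the ligands in turn and identifying arrangements related by rotation or reflection leaves 9 distinct geometric isomers.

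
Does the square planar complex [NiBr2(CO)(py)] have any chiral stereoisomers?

A square has two trans pairs of vertices; adjacent vertices are cis.
The distinct arrangements are (2 in all): Br cis; Br trans.
Each arrangement has an internal mirror plane or centre of symmetry, so none is chiral.

no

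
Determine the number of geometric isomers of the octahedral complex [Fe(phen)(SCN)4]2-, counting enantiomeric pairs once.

1

An octahedron has six vertices in three trans pairs; every non-trans pair is cis.
Each phen is bidentate and must span two cis positions.
Only one geometric arrangement is possible.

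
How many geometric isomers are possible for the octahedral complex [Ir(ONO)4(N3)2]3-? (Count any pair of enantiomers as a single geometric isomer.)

An octahedron has six vertices in three trans pairs; every non-trans pair is cis.
Working through the distinct placements yields 2 geometric isomers: N3 trans; N3 cis.

2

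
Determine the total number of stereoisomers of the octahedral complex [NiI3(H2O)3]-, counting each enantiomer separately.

2

Systematic placement gives 2 geometric isomers: I mer; I fac.
Each arrangement has an internal mirror plane or centre of symmetry, so none is chiral.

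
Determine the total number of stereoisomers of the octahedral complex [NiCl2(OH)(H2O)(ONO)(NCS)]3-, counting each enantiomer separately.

15

The six octahedral sites form three mutually perpendicular trans pairs.
Systematic enumeration (placing each ligand type in turn and discarding arrangements equivalent by rotation or reflection) gives 9 geometric isomers.
Of these, 6 lack any improper symmetry element and so occur as enantiomeric pairs, giving 9 + 6 = 15 stereoisomers in total.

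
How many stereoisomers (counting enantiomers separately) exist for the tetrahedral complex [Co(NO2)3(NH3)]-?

In a tetrahedral complex all four positions are equivalent and every pair of ligands is adjacent — there is no cis/trans distinction.
Only one geometric arrangement is possible.

1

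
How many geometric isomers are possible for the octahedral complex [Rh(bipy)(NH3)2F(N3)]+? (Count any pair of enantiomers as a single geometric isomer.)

An octahedron has six vertices in three trans pairs; every non-trans pair is cis.
Each bipy is bidentate and must span two cis positions.
The distinct arrangements are (4 in all): NH3 cis (3 arrangements, 2 chiral); NH3 trans.

4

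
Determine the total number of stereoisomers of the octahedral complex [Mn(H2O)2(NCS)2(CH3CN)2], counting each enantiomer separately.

6

In an octahedral complex each vertex has one trans partner and four cis neighbours.
Systematic placement gives 5 geometric isomers: H2O trans, NCS trans, CH3CN trans; H2O cis, NCS cis, CH3CN trans; H2O cis, NCS trans, CH3CN cis; H2O cis, NCS cis, CH3CN cis (chiral); H2O trans, NCS cis, CH3CN cis.
One of these lacks any improper symmetry element and so occurs as an enantiomeric pair, giving 5 + 1 = 6 stereoisomers in total.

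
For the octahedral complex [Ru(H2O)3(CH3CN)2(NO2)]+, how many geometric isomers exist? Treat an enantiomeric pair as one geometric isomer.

3

An octahedron has six vertices in three trans pairs; every non-trans pair is cis.
There are 3 geometric isomers: H2O mer, CH3CN trans; H2O fac, CH3CN cis; H2O mer, CH3CN cis.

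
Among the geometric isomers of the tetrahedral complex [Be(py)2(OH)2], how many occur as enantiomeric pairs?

In a tetrahedral complex all four positions are equivalent and every pair of ligands is adjacent — there is no cis/trans distinction.
Only one geometric arrangement is possible.

0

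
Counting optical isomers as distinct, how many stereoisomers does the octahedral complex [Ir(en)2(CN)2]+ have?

An octahedron has six vertices in three trans pairs; every non-trans pair is cis.
Each en is bidentate and must span two cis positions.
Working through the distinct placements yields 2 geometric isomers: CN trans; CN cis (chiral).
One of these lacks any improper symmetry element and so occurs as an enantiomeric pair, giving 2 + 1 = 3 stereoisomers in total.

3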